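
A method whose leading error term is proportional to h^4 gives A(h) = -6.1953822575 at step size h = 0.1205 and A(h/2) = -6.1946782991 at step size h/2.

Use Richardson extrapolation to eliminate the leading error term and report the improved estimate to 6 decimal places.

Error is O(h^4); halving h shrinks it by 2^4 = 16.
Weighted: (-99.1148527856) − (-6.1953822575) = -92.9194705281
Divide by 2^4 − 1 = 15.
(16×(-6.1946782991) − (-6.1953822575))/(16 − 1) = -6.1946313685

-6.194631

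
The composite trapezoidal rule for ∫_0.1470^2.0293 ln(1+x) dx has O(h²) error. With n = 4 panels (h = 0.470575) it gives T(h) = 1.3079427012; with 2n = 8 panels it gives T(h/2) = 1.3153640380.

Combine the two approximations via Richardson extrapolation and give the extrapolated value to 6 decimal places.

r = 2, so 2^r = 4.
Top: 4(1.3153640380) − (1.3079427012) = 3.9535134508
Divide by 2^2 − 1 = 3.
Result: 1.3178378169

1.317838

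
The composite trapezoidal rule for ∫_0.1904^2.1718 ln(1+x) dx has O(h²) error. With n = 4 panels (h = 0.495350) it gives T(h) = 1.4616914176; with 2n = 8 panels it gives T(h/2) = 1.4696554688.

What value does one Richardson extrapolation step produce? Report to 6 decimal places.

Order 2 gives 2^r = 4 and 2^r − 1 = 3.
Top: 4(1.4696554688) − (1.4616914176) = 4.4169304576
Divide by 2^2 − 1 = 3.
R = 4.4169304576/3 = 1.4723101525

1.472310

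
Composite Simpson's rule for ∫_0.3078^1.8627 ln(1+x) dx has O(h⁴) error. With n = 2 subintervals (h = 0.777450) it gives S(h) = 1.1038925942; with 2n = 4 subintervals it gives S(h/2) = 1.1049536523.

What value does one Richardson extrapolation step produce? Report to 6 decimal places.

Error is O(h^4); halving h shrinks it by 2^4 = 16.
Top: 16(1.1049536523) − (1.1038925942) = 16.5753658426
Divide by 2^4 − 1 = 15.
R = 16.5753658426/15 = 1.1050243895
Correction |R − A(h/2)| = 7.074e-05; gap |A(h/2) − A(h)| = 1.061e-03.

1.105024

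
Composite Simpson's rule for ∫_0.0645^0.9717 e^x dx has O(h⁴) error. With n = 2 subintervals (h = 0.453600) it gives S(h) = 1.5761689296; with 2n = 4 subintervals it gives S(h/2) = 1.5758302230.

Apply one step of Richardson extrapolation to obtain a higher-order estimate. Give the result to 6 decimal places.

1.575808

r = 4, so 2^r = 16.
Top: 16(1.5758302230) − (1.5761689296) = 23.6371146384
Extrapolated: 23.6371146384 / 15 = 1.5758076426
Correction |R − A(h/2)| = 2.258e-05; gap |A(h/2) − A(h)| = 3.387e-04.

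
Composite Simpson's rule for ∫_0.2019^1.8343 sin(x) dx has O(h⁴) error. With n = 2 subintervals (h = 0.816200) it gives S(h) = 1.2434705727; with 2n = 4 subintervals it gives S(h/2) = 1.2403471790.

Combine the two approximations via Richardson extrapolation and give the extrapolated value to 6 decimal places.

1.240139

Error is O(h^4); halving h shrinks it by 2^4 = 16.
2^4·A(h/2) = 19.8455548640; minus A(h) gives 18.6020842913.
R = 18.6020842913/15 = 1.2401389528
Gap between inputs: 3.123e-03; correction applied: −0.0002082262.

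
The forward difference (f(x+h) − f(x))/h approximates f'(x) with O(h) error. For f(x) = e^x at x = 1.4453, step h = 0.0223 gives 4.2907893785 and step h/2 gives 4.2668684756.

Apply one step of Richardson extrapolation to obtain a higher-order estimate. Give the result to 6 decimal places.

4.242948

Order 1 gives 2^r = 2 and 2^r − 1 = 1.
2 × 4.2668684756 = 8.5337369512; subtract 4.2907893785 → 4.2429475727
4.2429475727 ÷ 1 = 4.2429475727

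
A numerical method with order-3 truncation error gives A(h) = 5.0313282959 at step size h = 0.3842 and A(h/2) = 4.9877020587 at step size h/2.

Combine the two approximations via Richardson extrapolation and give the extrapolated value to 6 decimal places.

Order 3 gives 2^r = 8 and 2^r − 1 = 7.
8*4.9877020587 = 39.9016164696; 39.9016164696 − 5.0313282959 = 34.8702881737
(8*4.9877020587 − 5.0313282959)/(8 − 1) = 4.9814697391
Shift from A(h/2): −0.0062323196.

4.981470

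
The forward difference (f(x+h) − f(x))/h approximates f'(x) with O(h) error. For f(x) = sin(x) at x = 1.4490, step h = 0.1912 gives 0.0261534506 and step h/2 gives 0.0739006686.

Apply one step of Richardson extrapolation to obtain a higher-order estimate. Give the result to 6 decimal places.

0.121648

Order 1 gives 2^r = 2 and 2^r − 1 = 1.
2*0.0739006686 − 0.0261534506 = 0.1216478866
Divide by 2^1 − 1 = 1.
Result: 0.1216478866
Gap between inputs: 4.775e-02; correction applied: +0.0477472180.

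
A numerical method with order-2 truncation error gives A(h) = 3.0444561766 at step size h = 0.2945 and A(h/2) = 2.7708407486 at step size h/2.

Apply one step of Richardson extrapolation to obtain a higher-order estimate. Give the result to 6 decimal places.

The method has order 2: 2^2 = 4.
4·2.7708407486 − 3.0444561766 = 8.0389068178
Denominator 4 − 1 = 3.
8.0389068178 ÷ 3 = 2.6796356059
Gap between inputs: 2.736e-01; correction applied: −0.0912051427.

2.679636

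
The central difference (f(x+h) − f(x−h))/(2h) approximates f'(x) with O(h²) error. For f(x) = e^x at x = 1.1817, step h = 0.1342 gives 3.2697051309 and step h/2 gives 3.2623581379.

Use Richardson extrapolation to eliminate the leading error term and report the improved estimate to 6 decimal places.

Error is O(h^2); halving h shrinks it by 2^2 = 4.
Numerator 4*A(h/2) − A(h) = 4*3.2623581379 − 3.2697051309 = 9.7797274207
Divide by 2^2 − 1 = 3.
Extrapolated: 9.7797274207 / 3 = 3.2599091402
Correction |R − A(h/2)| = 2.449e-03; gap |A(h/2) − A(h)| = 7.347e-03.

3.259909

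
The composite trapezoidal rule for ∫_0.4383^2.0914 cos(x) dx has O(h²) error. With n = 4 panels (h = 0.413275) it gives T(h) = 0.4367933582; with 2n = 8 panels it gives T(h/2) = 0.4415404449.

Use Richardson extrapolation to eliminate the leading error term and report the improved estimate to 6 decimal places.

Leading term ∝ h^2; use weight 4 = 2^2.
4·0.4415404449 − 0.4367933582 = 1.3293684214
Denominator 4 − 1 = 3.
So the Richardson estimate is 0.4431228071.

0.443123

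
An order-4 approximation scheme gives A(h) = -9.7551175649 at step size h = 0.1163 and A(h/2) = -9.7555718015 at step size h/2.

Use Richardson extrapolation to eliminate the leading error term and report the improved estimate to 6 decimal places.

Leading term ∝ h^4; use weight 16 = 2^4.
Numerator 16·A(h/2) − A(h) = 16·(-9.7555718015) − (-9.7551175649) = -146.3340312591
(-146.3340312591) ÷ 15 = -9.7556020839
Gap between inputs: 4.542e-04; correction applied: −0.0000302824.

-9.755602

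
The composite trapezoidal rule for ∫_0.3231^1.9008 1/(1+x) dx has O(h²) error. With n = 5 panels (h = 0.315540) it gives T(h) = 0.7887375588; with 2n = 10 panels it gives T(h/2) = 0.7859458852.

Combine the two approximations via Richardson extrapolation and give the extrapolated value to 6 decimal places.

0.785015

r = 2: numerator weight 4, denominator 3.
Numerator 4 × A(h/2) − A(h) = 4 × 0.7859458852 − 0.7887375588 = 2.3550459820
Denominator 4 − 1 = 3.
Result: 0.7850153273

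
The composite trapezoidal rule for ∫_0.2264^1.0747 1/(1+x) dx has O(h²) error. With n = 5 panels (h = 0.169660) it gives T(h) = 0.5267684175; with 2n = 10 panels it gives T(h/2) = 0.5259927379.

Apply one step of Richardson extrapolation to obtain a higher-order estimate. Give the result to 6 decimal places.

r = 2: numerator weight 4, denominator 3.
A(h/2) − A(h) = 0.5259927379 − 0.5267684175 = -0.0007756796
Divide by 2^2 − 1 = 3: (-0.0007756796)/3 = -0.0002585599
R = A(h/2) + (A(h/2) − A(h))/3 = 0.5259927379 − 0.0002585599 = 0.5257341780
Correction |R − A(h/2)| = 2.586e-04; gap |A(h/2) − A(h)| = 7.757e-04.

0.525734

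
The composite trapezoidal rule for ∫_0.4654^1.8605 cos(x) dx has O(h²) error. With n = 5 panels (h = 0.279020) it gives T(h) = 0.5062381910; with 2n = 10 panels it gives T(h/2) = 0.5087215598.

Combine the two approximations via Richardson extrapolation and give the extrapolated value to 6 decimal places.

0.509549

r = 2: numerator weight 4, denominator 3.
Weighted: 2.0348862392 − 0.5062381910 = 1.5286480482
R = 1.5286480482/3 = 0.5095493494
Correction |R − A(h/2)| = 8.278e-04; gap |A(h/2) − A(h)| = 2.483e-03.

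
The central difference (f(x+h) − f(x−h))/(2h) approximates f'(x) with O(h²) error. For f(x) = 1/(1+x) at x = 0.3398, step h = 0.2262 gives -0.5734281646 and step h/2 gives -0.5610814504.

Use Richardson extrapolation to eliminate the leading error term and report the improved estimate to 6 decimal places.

-0.556966

Order 2 gives 2^r = 4 and 2^r − 1 = 3.
4×(-0.5610814504) − (-0.5734281646) = -1.6708976370
(4×(-0.5610814504) − (-0.5734281646))/(4 − 1) = -0.5569658790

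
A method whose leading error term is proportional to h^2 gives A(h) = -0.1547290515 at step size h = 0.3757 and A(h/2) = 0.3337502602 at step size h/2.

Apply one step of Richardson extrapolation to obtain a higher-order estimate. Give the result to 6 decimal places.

0.496577

r = 2, so 2^r = 4.
4·0.3337502602 − (-0.1547290515) = 1.4897300923
Denominator 4 − 1 = 3.
(4·0.3337502602 − (-0.1547290515))/(4 − 1) = 0.4965766974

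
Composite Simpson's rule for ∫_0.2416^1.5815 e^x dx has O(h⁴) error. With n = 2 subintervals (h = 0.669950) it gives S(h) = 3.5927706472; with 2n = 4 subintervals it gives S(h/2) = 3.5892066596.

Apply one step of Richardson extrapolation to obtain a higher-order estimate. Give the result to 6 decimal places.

3.588969

r = 4, so 2^r = 16.
16×3.5892066596 − 3.5927706472 = 53.8345359064
R = 53.8345359064/15 = 3.5889690604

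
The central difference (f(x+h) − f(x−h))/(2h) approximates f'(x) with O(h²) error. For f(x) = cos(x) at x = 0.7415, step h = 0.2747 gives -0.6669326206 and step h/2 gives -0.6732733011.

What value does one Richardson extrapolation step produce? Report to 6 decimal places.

Leading term ∝ h^2; use weight 4 = 2^2.
2^2×A(h/2) = -2.6930932044; minus A(h) gives -2.0261605838.
(-2.0261605838) ÷ 3 = -0.6753868613
Correction |R − A(h/2)| = 2.114e-03; gap |A(h/2) − A(h)| = 6.341e-03.

-0.675387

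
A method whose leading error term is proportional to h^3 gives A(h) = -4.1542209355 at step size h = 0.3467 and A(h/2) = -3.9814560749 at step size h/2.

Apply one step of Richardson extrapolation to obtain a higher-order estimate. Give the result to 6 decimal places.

-3.956775

Order 3 gives 2^r = 8 and 2^r − 1 = 7.
8·(-3.9814560749) − (-4.1542209355) = -27.6974276637
Divide by 2^3 − 1 = 7.
R = (-27.6974276637)/7 = -3.9567753805
Correction |R − A(h/2)| = 2.468e-02; gap |A(h/2) − A(h)| = 1.728e-01.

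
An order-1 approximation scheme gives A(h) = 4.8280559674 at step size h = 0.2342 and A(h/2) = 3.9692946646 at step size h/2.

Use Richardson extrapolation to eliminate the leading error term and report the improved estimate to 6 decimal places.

r = 1, so 2^r = 2.
2 × 3.9692946646 − 4.8280559674 = 3.1105333618
Denominator 2 − 1 = 1.
3.1105333618 ÷ 1 = 3.1105333618
Shift from A(h/2): −0.8587613028.

3.110533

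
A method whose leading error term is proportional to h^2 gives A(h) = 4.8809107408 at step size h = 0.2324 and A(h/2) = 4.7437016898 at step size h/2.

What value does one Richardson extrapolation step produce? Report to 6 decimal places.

4.697965

Method order is 2; weight 2^2 = 4.
Weighted: 18.9748067592 − 4.8809107408 = 14.0938960184
Extrapolated: 14.0938960184 / 3 = 4.6979653395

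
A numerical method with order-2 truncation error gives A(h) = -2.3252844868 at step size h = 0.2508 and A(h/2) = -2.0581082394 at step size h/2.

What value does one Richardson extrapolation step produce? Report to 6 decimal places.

-1.969049

r = 2: numerator weight 4, denominator 3.
4 × (-2.0581082394) − (-2.3252844868) = -5.9071484708
(4 × (-2.0581082394) − (-2.3252844868))/(4 − 1) = -1.9690494903
Shift from A(h/2): +0.0890587491.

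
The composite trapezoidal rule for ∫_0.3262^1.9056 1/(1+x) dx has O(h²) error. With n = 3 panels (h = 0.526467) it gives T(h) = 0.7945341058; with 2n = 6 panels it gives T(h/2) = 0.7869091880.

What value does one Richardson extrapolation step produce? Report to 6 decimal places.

With r = 2 the leading error scales as h^2, so the weight is 2^2 = 4.
4 × 0.7869091880 − 0.7945341058 = 2.3531026462
R = 2.3531026462/3 = 0.7843675487
Shift from A(h/2): −0.0025416393.

0.784368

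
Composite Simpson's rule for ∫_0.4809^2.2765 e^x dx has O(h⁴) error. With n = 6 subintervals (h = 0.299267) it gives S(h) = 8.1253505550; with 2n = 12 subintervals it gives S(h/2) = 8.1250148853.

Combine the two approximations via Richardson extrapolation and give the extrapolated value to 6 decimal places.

Order 4 gives 2^r = 16 and 2^r − 1 = 15.
2^4·A(h/2) = 130.0002381648; minus A(h) gives 121.8748876098.
R = 121.8748876098/15 = 8.1249925073
Correction |R − A(h/2)| = 2.238e-05; gap |A(h/2) − A(h)| = 3.357e-04.

8.124993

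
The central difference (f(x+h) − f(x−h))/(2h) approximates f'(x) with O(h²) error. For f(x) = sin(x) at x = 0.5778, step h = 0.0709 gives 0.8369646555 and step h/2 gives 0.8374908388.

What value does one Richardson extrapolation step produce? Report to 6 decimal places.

Error is O(h^2); halving h shrinks it by 2^2 = 4.
2^2×A(h/2) = 3.3499633552; minus A(h) gives 2.5129986997.
Extrapolated: 2.5129986997 / 3 = 0.8376662332
Shift from A(h/2): +0.0001753944.

0.837666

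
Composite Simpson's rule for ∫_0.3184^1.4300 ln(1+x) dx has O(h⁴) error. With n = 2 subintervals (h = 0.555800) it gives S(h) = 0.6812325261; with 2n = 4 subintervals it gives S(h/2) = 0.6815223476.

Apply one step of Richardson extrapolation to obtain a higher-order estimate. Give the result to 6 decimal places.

0.681542

Order 4 gives 2^r = 16 and 2^r − 1 = 15.
16 × 0.6815223476 = 10.9043575616; subtract 0.6812325261 → 10.2231250355
Divide by 2^4 − 1 = 15.
(16 × 0.6815223476 − 0.6812325261)/(16 − 1) = 0.6815416690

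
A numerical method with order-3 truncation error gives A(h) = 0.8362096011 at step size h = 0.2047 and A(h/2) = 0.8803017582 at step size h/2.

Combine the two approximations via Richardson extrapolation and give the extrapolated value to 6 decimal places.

r = 3: numerator weight 8, denominator 7.
8*0.8803017582 = 7.0424140656; subtract 0.8362096011 → 6.2062044645
Denominator 8 − 1 = 7.
So the Richardson estimate is 0.8866006378.

0.886601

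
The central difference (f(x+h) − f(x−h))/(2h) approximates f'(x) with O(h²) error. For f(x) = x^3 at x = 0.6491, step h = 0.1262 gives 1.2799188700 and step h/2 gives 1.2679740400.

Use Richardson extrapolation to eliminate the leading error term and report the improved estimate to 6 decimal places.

r = 2: numerator weight 4, denominator 3.
4×1.2679740400 = 5.0718961600; 5.0718961600 − 1.2799188700 = 3.7919772900
Denominator 4 − 1 = 3.
Result: 1.2639924300

1.263992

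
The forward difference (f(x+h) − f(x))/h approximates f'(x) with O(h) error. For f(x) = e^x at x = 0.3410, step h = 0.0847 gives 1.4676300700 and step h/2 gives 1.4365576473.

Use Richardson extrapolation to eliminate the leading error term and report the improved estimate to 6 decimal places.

Order 1 gives 2^r = 2 and 2^r − 1 = 1.
2^1 × A(h/2) = 2.8731152946; minus A(h) gives 1.4054852246.
(2 × 1.4365576473 − 1.4676300700)/(2 − 1) = 1.4054852246

1.405485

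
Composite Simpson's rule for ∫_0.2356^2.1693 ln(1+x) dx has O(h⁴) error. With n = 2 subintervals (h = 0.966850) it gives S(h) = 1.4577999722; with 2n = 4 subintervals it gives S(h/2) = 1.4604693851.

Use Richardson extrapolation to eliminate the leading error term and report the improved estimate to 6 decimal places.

r = 4: numerator weight 16, denominator 15.
2^4·A(h/2) = 23.3675101616; minus A(h) gives 21.9097101894.
Divide by 2^4 − 1 = 15.
(16·1.4604693851 − 1.4577999722)/(16 − 1) = 1.4606473460

1.460647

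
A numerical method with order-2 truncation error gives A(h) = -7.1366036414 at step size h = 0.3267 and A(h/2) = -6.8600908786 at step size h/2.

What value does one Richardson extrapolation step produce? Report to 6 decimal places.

Error is O(h^2); halving h shrinks it by 2^2 = 4.
4*(-6.8600908786) = -27.4403635144; (-27.4403635144) − (-7.1366036414) = -20.3037598730
Denominator 4 − 1 = 3.
(4*(-6.8600908786) − (-7.1366036414))/(4 − 1) = -6.7679199577

-6.767920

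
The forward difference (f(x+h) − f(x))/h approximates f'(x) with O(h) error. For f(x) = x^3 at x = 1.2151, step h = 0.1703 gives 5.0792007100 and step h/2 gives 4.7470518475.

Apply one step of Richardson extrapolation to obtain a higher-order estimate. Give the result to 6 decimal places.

Leading term ∝ h^1; use weight 2 = 2^1.
Weighted: 9.4941036950 − 5.0792007100 = 4.4149029850
R = 4.4149029850/1 = 4.4149029850

4.414903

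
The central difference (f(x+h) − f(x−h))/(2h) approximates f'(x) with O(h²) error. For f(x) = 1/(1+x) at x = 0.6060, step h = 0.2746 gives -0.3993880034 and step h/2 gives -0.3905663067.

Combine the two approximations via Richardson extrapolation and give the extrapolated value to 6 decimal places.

Error is O(h^2); halving h shrinks it by 2^2 = 4.
Weighted: (-1.5622652268) − (-0.3993880034) = -1.1628772234
(-1.1628772234) ÷ 3 = -0.3876257411
Gap between inputs: 8.822e-03; correction applied: +0.0029405656.

-0.387626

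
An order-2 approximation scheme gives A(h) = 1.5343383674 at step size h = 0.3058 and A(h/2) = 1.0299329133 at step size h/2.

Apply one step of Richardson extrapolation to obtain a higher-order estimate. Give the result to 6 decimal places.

Leading term ∝ h^2; use weight 4 = 2^2.
Top: 4(1.0299329133) − (1.5343383674) = 2.5853932858
Divide by 2^2 − 1 = 3.
(4 × 1.0299329133 − 1.5343383674)/(4 − 1) = 0.8617977619
Correction |R − A(h/2)| = 1.681e-01; gap |A(h/2) − A(h)| = 5.044e-01.

0.861798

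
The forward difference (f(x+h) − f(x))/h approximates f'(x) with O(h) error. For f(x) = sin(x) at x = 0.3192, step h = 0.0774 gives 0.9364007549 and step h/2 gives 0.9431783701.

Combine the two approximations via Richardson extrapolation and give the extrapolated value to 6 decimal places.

0.949956

With r = 1 the leading error scales as h^1, so the weight is 2^1 = 2.
A(h/2) − A(h) = 0.9431783701 − 0.9364007549 = 0.0067776152
Divide by 2^1 − 1 = 1: 0.0067776152/1 = 0.0067776152
R = 0.9431783701 + 0.0067776152 = 0.9499559853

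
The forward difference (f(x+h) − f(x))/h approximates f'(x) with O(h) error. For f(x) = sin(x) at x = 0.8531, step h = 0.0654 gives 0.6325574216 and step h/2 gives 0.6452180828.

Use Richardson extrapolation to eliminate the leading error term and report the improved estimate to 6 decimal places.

Method order is 1; weight 2^1 = 2.
2*0.6452180828 = 1.2904361656; 1.2904361656 − 0.6325574216 = 0.6578787440
Denominator 2 − 1 = 1.
Extrapolated: 0.6578787440 / 1 = 0.6578787440

0.657879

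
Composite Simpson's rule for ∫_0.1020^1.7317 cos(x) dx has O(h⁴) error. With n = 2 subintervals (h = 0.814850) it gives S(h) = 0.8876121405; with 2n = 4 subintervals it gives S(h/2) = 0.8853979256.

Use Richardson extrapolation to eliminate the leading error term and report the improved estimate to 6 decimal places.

Order 4 gives 2^r = 16 and 2^r − 1 = 15.
16·0.8853979256 = 14.1663668096; subtract 0.8876121405 → 13.2787546691
Divide by 2^4 − 1 = 15.
(16·0.8853979256 − 0.8876121405)/(16 − 1) = 0.8852503113

0.885250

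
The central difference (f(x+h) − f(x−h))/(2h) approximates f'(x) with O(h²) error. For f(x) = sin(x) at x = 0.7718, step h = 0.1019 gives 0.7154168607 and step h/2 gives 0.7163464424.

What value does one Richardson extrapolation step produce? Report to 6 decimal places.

The method has order 2: 2^2 = 4.
A(h/2) − A(h) = 0.7163464424 − 0.7154168607 = 0.0009295817
Correction (A(h/2) − A(h))/(4 − 1) = 0.0009295817/3 = 0.0003098606
R = A(h/2) + (A(h/2) − A(h))/3 = 0.7163464424 + 0.0003098606 = 0.7166563030
Shift from A(h/2): +0.0003098606.

0.716656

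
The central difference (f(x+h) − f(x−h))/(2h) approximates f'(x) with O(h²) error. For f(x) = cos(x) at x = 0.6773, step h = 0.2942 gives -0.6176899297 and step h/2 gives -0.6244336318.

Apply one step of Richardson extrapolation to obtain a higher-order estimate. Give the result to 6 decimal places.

-0.626682

r = 2: numerator weight 4, denominator 3.
4 × (-0.6244336318) = -2.4977345272; subtract (-0.6176899297) → -1.8800445975
Divide by 2^2 − 1 = 3.
(4 × (-0.6244336318) − (-0.6176899297))/(4 − 1) = -0.6266815325
Shift from A(h/2): −0.0022479007.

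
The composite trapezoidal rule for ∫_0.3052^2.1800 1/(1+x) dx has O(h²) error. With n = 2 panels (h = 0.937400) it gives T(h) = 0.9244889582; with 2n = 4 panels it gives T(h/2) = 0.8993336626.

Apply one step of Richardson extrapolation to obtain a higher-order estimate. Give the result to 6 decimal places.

0.890949

r = 2, so 2^r = 4.
Weighted: 3.5973346504 − 0.9244889582 = 2.6728456922
2.6728456922 ÷ 3 = 0.8909485641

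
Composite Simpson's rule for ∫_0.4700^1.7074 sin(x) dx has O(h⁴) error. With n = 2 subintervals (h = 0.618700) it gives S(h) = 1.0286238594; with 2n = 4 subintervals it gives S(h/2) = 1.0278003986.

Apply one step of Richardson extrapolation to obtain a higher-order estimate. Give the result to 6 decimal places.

1.027746

With r = 4 the leading error scales as h^4, so the weight is 2^4 = 16.
Top: 16(1.0278003986) − (1.0286238594) = 15.4161825182
R = 15.4161825182/15 = 1.0277455012
Shift from A(h/2): −0.0000548974.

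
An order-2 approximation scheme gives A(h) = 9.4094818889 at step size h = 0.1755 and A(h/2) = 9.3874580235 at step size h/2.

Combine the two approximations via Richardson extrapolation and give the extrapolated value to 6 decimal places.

The method has order 2: 2^2 = 4.
A(h/2) − A(h) = 9.3874580235 − 9.4094818889 = -0.0220238654
Divide by 2^2 − 1 = 3: (-0.0220238654)/3 = -0.0073412885
R = 9.3874580235 − 0.0073412885 = 9.3801167350

9.380117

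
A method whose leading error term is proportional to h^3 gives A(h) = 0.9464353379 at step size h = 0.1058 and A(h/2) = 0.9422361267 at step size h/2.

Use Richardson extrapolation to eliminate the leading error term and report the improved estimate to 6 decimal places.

Error is O(h^3); halving h shrinks it by 2^3 = 8.
A(h/2) − A(h) = 0.9422361267 − 0.9464353379 = -0.0041992112
Divide by 2^3 − 1 = 7: (-0.0041992112)/7 = -0.0005998873
R = A(h/2) + (A(h/2) − A(h))/7 = 0.9422361267 − 0.0005998873 = 0.9416362394

0.941636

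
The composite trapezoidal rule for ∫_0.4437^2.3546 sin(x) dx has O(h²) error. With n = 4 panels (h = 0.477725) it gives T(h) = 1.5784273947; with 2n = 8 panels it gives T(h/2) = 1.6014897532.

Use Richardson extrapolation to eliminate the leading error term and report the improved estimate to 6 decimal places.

r = 2, so 2^r = 4.
4*1.6014897532 = 6.4059590128; 6.4059590128 − 1.5784273947 = 4.8275316181
Divide by 2^2 − 1 = 3.
4.8275316181 ÷ 3 = 1.6091772060

1.609177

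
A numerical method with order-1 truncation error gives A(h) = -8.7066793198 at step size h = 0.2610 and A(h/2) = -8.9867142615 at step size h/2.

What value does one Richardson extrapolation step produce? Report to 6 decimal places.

-9.266749

Leading term ∝ h^1; use weight 2 = 2^1.
2×(-8.9867142615) = -17.9734285230; (-17.9734285230) − (-8.7066793198) = -9.2667492032
(2×(-8.9867142615) − (-8.7066793198))/(2 − 1) = -9.2667492032
Shift from A(h/2): −0.2800349417.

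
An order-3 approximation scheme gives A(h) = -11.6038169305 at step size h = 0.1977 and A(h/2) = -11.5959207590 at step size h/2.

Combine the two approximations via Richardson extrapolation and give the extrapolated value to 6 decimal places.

Order 3 gives 2^r = 8 and 2^r − 1 = 7.
Numerator 8*A(h/2) − A(h) = 8*(-11.5959207590) − (-11.6038169305) = -81.1635491415
Divide by 2^3 − 1 = 7.
Extrapolated: (-81.1635491415) / 7 = -11.5947927345

-11.594793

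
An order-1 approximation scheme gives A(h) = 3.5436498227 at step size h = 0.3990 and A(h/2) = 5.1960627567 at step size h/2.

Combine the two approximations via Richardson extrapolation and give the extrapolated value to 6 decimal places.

6.848476

With r = 1 the leading error scales as h^1, so the weight is 2^1 = 2.
Difference of the inputs: 5.1960627567 − 3.5436498227 = 1.6524129340
Divide by 2^1 − 1 = 1: 1.6524129340/1 = 1.6524129340
R = A(h/2) + (A(h/2) − A(h))/1 = 5.1960627567 + 1.6524129340 = 6.8484756907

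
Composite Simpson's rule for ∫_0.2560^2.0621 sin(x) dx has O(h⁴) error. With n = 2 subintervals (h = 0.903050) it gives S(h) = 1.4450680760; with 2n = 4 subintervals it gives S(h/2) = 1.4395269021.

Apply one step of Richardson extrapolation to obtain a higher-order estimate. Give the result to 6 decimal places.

1.439157

The method has order 4: 2^4 = 16.
2^4 × A(h/2) = 23.0324304336; minus A(h) gives 21.5873623576.
Denominator 16 − 1 = 15.
21.5873623576 ÷ 15 = 1.4391574905
Correction |R − A(h/2)| = 3.694e-04; gap |A(h/2) − A(h)| = 5.541e-03.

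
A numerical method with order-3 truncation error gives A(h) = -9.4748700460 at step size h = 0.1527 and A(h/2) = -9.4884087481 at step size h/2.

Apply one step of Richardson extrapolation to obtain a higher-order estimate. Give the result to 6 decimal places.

-9.490343

Leading term ∝ h^3; use weight 8 = 2^3.
8*(-9.4884087481) = -75.9072699848; (-75.9072699848) − (-9.4748700460) = -66.4323999388
Denominator 8 − 1 = 7.
R = (-66.4323999388)/7 = -9.4903428484
Shift from A(h/2): −0.0019341003.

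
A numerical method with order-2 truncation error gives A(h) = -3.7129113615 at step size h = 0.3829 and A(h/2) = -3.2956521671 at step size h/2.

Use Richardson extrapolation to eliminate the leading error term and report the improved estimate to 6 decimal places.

Leading term ∝ h^2; use weight 4 = 2^2.
Numerator 4·A(h/2) − A(h) = 4·(-3.2956521671) − (-3.7129113615) = -9.4696973069
Divide by 2^2 − 1 = 3.
R = (-9.4696973069)/3 = -3.1565657690

-3.156566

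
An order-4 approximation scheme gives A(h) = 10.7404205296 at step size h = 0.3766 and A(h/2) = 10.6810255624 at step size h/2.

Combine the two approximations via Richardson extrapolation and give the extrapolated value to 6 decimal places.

With r = 4 the leading error scales as h^4, so the weight is 2^4 = 16.
Weighted: 170.8964089984 − 10.7404205296 = 160.1559884688
160.1559884688 ÷ 15 = 10.6770658979

10.677066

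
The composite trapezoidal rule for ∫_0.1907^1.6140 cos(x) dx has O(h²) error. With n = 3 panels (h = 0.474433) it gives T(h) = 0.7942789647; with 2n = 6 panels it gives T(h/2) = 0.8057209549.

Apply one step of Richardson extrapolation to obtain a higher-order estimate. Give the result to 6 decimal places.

0.809535

With r = 2 the leading error scales as h^2, so the weight is 2^2 = 4.
Numerator 4·A(h/2) − A(h) = 4·0.8057209549 − 0.7942789647 = 2.4286048549
Extrapolated: 2.4286048549 / 3 = 0.8095349516
Shift from A(h/2): +0.0038139967.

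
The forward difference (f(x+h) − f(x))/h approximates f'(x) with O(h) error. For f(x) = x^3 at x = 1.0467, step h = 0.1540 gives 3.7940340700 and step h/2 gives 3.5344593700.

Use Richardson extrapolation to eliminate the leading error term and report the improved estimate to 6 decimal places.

3.274885

r = 1: numerator weight 2, denominator 1.
2 × 3.5344593700 = 7.0689187400; subtract 3.7940340700 → 3.2748846700
Divide by 2^1 − 1 = 1.
3.2748846700 ÷ 1 = 3.2748846700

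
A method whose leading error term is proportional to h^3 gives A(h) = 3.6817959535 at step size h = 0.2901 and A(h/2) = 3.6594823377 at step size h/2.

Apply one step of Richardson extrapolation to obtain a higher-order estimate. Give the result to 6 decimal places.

The method has order 3: 2^3 = 8.
8×3.6594823377 = 29.2758587016; 29.2758587016 − 3.6817959535 = 25.5940627481
25.5940627481 ÷ 7 = 3.6562946783
Shift from A(h/2): −0.0031876594.

3.656295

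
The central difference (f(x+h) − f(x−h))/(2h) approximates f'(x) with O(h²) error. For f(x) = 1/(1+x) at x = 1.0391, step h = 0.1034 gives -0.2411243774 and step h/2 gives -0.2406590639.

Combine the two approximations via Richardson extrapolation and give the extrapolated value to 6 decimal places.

-0.240504

Method order is 2; weight 2^2 = 4.
4·(-0.2406590639) = -0.9626362556; subtract (-0.2411243774) → -0.7215118782
R = (-0.7215118782)/3 = -0.2405039594
Gap between inputs: 4.653e-04; correction applied: +0.0001551045.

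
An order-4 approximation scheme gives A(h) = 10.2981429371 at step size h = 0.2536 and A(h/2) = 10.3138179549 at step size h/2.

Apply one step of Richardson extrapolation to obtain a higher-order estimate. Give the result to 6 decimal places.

The method has order 4: 2^4 = 16.
2^4 × A(h/2) = 165.0210872784; minus A(h) gives 154.7229443413.
R = 154.7229443413/15 = 10.3148629561

10.314863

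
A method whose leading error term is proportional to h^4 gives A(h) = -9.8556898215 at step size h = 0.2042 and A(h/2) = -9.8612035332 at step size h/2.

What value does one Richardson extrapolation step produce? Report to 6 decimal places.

-9.861571

Method order is 4; weight 2^4 = 16.
Difference of the inputs: -9.8612035332 − (-9.8556898215) = -0.0055137117
Divide by 2^4 − 1 = 15: (-0.0055137117)/15 = -0.0003675808
R = A(h/2) + (A(h/2) − A(h))/15 = -9.8612035332 − 0.0003675808 = -9.8615711140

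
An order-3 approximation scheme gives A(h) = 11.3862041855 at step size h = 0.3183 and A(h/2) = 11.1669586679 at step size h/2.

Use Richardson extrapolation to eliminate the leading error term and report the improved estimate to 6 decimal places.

Leading term ∝ h^3; use weight 8 = 2^3.
8·11.1669586679 − 11.3862041855 = 77.9494651577
Divide by 2^3 − 1 = 7.
(8·11.1669586679 − 11.3862041855)/(8 − 1) = 11.1356378797
Gap between inputs: 2.192e-01; correction applied: −0.0313207882.

11.135638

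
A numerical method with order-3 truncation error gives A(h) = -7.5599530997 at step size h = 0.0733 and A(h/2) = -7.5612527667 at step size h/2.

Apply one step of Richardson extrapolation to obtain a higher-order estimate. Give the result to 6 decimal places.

-7.561438

With r = 3 the leading error scales as h^3, so the weight is 2^3 = 8.
2^3*A(h/2) = -60.4900221336; minus A(h) gives -52.9300690339.
R = (-52.9300690339)/7 = -7.5614384334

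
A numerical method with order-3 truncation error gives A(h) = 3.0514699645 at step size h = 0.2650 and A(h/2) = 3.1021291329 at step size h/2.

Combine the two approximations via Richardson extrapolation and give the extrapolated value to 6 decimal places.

3.109366

With r = 3 the leading error scales as h^3, so the weight is 2^3 = 8.
Top: 8(3.1021291329) − (3.0514699645) = 21.7655630987
(8*3.1021291329 − 3.0514699645)/(8 − 1) = 3.1093661570
Correction |R − A(h/2)| = 7.237e-03; gap |A(h/2) − A(h)| = 5.066e-02.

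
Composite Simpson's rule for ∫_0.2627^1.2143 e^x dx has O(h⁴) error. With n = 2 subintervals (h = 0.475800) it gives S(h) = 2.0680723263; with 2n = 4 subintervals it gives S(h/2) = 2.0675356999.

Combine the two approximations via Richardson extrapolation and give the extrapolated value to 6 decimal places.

2.067500

With r = 4 the leading error scales as h^4, so the weight is 2^4 = 16.
16·2.0675356999 = 33.0805711984; subtract 2.0680723263 → 31.0124988721
Divide by 2^4 − 1 = 15.
Extrapolated: 31.0124988721 / 15 = 2.0674999248
Gap between inputs: 5.366e-04; correction applied: −0.0000357751.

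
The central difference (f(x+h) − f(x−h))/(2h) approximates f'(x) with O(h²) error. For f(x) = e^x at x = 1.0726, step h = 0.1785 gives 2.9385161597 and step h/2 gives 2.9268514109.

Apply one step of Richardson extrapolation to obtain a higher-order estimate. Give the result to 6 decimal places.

With r = 2 the leading error scales as h^2, so the weight is 2^2 = 4.
4×2.9268514109 = 11.7074056436; subtract 2.9385161597 → 8.7688894839
Denominator 4 − 1 = 3.
Result: 2.9229631613
Shift from A(h/2): −0.0038882496.

2.922963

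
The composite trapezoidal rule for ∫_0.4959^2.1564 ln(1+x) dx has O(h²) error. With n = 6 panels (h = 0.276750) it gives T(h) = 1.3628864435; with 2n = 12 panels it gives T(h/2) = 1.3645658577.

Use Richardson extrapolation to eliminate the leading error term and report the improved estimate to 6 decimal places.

1.365126

r = 2, so 2^r = 4.
Top: 4(1.3645658577) − (1.3628864435) = 4.0953769873
Extrapolated: 4.0953769873 / 3 = 1.3651256624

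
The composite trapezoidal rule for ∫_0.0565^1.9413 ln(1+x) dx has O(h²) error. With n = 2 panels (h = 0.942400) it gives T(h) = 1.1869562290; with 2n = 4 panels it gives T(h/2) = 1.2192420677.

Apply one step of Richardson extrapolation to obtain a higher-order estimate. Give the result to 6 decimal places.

r = 2: numerator weight 4, denominator 3.
Top: 4(1.2192420677) − (1.1869562290) = 3.6900120418
Denominator 4 − 1 = 3.
Extrapolated: 3.6900120418 / 3 = 1.2300040139

1.230004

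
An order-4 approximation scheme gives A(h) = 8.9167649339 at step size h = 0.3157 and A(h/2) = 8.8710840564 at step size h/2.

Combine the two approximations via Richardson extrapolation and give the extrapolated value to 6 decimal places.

With r = 4 the leading error scales as h^4, so the weight is 2^4 = 16.
Numerator 16×A(h/2) − A(h) = 16×8.8710840564 − 8.9167649339 = 133.0205799685
Divide by 2^4 − 1 = 15.
R = 133.0205799685/15 = 8.8680386646

8.868039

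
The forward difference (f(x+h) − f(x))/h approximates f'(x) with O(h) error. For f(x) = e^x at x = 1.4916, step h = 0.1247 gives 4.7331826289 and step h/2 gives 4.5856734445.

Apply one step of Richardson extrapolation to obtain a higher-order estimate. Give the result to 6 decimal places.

4.438164

Error is O(h^1); halving h shrinks it by 2^1 = 2.
Difference of the inputs: 4.5856734445 − 4.7331826289 = -0.1475091844
Correction (A(h/2) − A(h))/(2 − 1) = (-0.1475091844)/1 = -0.1475091844
R = A(h/2) + (A(h/2) − A(h))/1 = 4.5856734445 − 0.1475091844 = 4.4381642601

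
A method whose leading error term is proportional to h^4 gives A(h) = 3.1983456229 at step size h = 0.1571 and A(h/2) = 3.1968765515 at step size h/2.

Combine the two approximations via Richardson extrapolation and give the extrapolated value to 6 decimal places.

3.196779

r = 4, so 2^r = 16.
Numerator 16×A(h/2) − A(h) = 16×3.1968765515 − 3.1983456229 = 47.9516792011
Divide by 2^4 − 1 = 15.
Extrapolated: 47.9516792011 / 15 = 3.1967786134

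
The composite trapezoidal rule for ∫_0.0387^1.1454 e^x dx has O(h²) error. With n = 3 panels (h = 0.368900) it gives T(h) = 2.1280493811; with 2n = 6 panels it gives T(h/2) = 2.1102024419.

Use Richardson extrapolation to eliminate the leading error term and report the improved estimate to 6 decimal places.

Order 2 gives 2^r = 4 and 2^r − 1 = 3.
4×2.1102024419 = 8.4408097676; 8.4408097676 − 2.1280493811 = 6.3127603865
R = 6.3127603865/3 = 2.1042534622

2.104253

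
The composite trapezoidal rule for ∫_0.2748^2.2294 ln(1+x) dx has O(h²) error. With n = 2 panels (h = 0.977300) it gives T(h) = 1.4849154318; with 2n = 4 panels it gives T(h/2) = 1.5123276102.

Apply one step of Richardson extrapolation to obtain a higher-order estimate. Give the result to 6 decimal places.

1.521465

Error is O(h^2); halving h shrinks it by 2^2 = 4.
4×1.5123276102 = 6.0493104408; 6.0493104408 − 1.4849154318 = 4.5643950090
4.5643950090 ÷ 3 = 1.5214650030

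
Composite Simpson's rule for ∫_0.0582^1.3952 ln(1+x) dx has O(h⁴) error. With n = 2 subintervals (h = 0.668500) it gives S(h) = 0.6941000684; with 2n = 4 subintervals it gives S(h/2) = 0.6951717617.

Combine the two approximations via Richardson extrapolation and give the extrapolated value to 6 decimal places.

0.695243

r = 4: numerator weight 16, denominator 15.
16·0.6951717617 − 0.6941000684 = 10.4286481188
Extrapolated: 10.4286481188 / 15 = 0.6952432079
Gap between inputs: 1.072e-03; correction applied: +0.0000714462.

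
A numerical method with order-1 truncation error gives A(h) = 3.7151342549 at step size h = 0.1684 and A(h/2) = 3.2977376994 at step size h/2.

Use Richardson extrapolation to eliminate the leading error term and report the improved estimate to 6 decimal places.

The method has order 1: 2^1 = 2.
Weighted: 6.5954753988 − 3.7151342549 = 2.8803411439
Divide by 2^1 − 1 = 1.
Extrapolated: 2.8803411439 / 1 = 2.8803411439
Gap between inputs: 4.174e-01; correction applied: −0.4173965555.

2.880341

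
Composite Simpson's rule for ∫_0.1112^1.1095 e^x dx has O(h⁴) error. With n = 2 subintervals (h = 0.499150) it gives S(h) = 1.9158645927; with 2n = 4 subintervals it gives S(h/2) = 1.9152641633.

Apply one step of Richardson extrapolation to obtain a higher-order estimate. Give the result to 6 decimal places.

Method order is 4; weight 2^4 = 16.
Top: 16(1.9152641633) − (1.9158645927) = 28.7283620201
28.7283620201 ÷ 15 = 1.9152241347
Correction |R − A(h/2)| = 4.003e-05; gap |A(h/2) − A(h)| = 6.004e-04.

1.915224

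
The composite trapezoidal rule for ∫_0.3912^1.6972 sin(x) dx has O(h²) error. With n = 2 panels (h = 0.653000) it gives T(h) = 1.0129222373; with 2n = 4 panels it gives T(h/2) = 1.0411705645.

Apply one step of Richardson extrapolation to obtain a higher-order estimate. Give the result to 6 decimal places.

1.050587

The method has order 2: 2^2 = 4.
4*1.0411705645 = 4.1646822580; 4.1646822580 − 1.0129222373 = 3.1517600207
Denominator 4 − 1 = 3.
So the Richardson estimate is 1.0505866736.
Shift from A(h/2): +0.0094161091.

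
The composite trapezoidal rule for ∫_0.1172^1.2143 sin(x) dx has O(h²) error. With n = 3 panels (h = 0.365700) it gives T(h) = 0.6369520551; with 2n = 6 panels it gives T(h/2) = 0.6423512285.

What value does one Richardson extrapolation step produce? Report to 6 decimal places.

0.644151

Leading term ∝ h^2; use weight 4 = 2^2.
Weighted: 2.5694049140 − 0.6369520551 = 1.9324528589
Divide by 2^2 − 1 = 3.
So the Richardson estimate is 0.6441509530.
Gap between inputs: 5.399e-03; correction applied: +0.0017997245.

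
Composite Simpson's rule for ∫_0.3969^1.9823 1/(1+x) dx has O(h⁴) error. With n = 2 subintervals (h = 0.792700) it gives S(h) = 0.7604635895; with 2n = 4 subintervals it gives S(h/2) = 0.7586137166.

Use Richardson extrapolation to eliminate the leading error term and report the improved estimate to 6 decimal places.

With r = 4 the leading error scales as h^4, so the weight is 2^4 = 16.
16*0.7586137166 = 12.1378194656; 12.1378194656 − 0.7604635895 = 11.3773558761
Denominator 16 − 1 = 15.
R = 11.3773558761/15 = 0.7584903917
Shift from A(h/2): −0.0001233249.

0.758490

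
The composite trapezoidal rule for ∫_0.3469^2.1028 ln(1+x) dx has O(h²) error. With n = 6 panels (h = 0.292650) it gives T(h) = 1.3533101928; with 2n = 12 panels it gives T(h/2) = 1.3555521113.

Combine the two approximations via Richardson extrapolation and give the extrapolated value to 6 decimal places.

The method has order 2: 2^2 = 4.
Weighted: 5.4222084452 − 1.3533101928 = 4.0688982524
Extrapolated: 4.0688982524 / 3 = 1.3562994175

1.356299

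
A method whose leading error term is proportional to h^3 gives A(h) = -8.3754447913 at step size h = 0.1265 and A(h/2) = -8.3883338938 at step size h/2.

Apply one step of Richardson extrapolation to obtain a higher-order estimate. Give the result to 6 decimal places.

Method order is 3; weight 2^3 = 8.
2^3×A(h/2) = -67.1066711504; minus A(h) gives -58.7312263591.
R = (-58.7312263591)/7 = -8.3901751942
Gap between inputs: 1.289e-02; correction applied: −0.0018413004.

-8.390175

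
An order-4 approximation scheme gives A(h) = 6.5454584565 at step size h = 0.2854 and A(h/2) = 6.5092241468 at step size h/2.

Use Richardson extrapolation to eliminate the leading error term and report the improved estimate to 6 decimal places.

6.506809

Leading term ∝ h^4; use weight 16 = 2^4.
16·6.5092241468 − 6.5454584565 = 97.6021278923
(16·6.5092241468 − 6.5454584565)/(16 − 1) = 6.5068085262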